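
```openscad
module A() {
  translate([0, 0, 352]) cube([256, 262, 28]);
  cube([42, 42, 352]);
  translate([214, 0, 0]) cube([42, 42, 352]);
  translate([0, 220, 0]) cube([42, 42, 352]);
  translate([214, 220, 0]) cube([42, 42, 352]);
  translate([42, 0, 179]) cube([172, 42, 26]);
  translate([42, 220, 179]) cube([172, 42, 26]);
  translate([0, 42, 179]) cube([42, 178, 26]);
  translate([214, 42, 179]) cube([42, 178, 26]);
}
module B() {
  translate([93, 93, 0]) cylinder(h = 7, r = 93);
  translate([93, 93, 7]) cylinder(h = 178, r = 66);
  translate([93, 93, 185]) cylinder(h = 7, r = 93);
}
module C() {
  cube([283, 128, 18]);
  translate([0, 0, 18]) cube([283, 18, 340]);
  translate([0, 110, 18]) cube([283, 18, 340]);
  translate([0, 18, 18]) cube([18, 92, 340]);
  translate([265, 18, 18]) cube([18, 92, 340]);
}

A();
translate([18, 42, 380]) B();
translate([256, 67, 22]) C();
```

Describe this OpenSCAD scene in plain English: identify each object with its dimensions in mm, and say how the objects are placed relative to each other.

A is a four-legged stool. The seat is 256×262 mm, 28 mm thick, top at z = 380 mm. It stands on four square legs, each 42×42 mm in cross-section, from z = 0 to the seat underside, each flush with a corner of the seat. Four stretchers, 42 mm wide and 26 mm tall, connect adjacent legs with their undersides at z = 179 mm, each running between the inner faces of the legs it joins and aligned with the legs' outer faces on the other axis.

B is a spool: two coaxial disc flanges of radius 93 mm and thickness 7 mm, joined by a core cylinder of radius 66 mm and height 178 mm. The lower flange rests on z = 0 and the three cylinders share a vertical axis.

C is an open storage box with external size 283×128×358 mm and wall thickness 18 mm (the base is also 18 mm thick). The base covers the whole footprint; the four walls stand on the base, with the y-facing walls full-width and the x-facing walls fitting between their inner faces.

The spool is on top of the stool. The open box is beside the stool with their tops flush at z = 380.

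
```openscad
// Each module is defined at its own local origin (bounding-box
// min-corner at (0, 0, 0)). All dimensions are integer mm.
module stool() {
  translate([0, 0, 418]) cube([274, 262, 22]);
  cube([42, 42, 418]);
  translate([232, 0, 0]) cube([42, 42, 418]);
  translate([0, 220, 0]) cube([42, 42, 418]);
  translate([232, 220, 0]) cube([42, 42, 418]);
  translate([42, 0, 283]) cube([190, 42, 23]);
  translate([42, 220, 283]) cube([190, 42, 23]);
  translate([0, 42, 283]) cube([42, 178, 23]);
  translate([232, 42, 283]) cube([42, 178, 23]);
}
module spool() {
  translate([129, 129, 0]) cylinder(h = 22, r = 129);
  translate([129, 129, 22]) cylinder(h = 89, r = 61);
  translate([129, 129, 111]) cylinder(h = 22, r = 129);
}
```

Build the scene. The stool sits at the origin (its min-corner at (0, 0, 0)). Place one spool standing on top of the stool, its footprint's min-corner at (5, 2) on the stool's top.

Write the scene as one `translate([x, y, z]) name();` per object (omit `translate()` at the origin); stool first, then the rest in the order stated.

stool();
translate([5, 2, 440]) spool();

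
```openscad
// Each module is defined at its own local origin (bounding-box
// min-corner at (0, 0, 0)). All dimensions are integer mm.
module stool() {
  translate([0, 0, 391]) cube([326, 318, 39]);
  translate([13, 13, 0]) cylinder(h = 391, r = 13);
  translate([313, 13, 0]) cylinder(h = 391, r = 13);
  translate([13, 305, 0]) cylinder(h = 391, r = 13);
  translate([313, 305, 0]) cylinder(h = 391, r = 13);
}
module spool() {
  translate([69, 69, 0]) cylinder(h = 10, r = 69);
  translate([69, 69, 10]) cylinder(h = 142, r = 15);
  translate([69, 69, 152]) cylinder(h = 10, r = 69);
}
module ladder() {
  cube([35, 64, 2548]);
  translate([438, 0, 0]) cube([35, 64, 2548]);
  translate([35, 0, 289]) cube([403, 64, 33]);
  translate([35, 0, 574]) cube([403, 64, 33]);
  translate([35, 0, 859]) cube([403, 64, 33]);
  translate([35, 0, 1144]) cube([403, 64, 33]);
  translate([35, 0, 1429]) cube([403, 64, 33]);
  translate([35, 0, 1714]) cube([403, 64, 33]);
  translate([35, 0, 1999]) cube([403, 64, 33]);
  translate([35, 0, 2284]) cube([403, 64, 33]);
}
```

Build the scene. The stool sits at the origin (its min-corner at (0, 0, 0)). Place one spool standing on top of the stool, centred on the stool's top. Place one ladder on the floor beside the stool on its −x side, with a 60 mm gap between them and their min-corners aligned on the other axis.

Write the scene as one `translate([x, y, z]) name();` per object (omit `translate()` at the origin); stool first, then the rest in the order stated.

stool();
translate([94, 90, 430]) spool();
translate([-533, 0, 0]) ladder();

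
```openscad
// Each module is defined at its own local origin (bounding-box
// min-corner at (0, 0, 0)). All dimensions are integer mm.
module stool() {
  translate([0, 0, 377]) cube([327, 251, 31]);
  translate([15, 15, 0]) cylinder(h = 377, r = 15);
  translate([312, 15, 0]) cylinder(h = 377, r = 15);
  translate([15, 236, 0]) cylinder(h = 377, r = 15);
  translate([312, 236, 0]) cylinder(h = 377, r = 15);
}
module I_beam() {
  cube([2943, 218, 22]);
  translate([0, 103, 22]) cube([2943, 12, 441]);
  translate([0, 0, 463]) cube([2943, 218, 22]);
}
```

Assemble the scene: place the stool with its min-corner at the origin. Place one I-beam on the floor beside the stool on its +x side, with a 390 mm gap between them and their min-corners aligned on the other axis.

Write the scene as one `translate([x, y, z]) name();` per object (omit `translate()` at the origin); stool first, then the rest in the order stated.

stool();
translate([717, 0, 0]) I_beam();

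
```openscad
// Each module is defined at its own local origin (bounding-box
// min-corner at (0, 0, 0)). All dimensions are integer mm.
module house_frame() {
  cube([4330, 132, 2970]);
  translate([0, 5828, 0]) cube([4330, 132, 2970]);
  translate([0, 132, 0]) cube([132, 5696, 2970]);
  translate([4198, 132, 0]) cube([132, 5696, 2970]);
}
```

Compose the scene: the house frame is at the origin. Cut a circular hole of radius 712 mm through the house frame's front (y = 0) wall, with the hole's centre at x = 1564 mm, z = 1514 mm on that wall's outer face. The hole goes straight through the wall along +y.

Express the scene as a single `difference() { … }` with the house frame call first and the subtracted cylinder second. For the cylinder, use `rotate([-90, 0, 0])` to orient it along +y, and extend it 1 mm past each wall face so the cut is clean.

difference() {
  house_frame();
  translate([1564, -1, 1514]) rotate([-90, 0, 0]) cylinder(h = 134, r = 712);
}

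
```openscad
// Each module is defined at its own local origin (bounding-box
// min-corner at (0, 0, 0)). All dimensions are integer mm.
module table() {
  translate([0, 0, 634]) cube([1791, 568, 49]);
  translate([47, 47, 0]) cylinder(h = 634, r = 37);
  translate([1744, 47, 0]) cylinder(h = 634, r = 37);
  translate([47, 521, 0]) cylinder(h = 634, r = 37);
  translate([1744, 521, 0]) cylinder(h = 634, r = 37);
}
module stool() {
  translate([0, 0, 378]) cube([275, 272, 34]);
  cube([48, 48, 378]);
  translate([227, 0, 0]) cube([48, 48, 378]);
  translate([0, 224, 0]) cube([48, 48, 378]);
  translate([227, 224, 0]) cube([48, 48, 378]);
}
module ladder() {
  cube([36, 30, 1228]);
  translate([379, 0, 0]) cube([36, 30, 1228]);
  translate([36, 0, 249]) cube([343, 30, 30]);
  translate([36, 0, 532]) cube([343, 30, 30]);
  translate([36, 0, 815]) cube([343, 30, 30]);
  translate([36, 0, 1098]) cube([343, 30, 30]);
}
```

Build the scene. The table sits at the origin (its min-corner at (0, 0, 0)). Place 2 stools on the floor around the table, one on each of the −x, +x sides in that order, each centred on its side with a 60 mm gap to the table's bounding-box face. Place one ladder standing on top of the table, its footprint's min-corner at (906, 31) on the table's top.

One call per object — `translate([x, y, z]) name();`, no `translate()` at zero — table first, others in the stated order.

table();
translate([-335, 148, 0]) stool();
translate([1851, 148, 0]) stool();
translate([906, 31, 683]) ladder();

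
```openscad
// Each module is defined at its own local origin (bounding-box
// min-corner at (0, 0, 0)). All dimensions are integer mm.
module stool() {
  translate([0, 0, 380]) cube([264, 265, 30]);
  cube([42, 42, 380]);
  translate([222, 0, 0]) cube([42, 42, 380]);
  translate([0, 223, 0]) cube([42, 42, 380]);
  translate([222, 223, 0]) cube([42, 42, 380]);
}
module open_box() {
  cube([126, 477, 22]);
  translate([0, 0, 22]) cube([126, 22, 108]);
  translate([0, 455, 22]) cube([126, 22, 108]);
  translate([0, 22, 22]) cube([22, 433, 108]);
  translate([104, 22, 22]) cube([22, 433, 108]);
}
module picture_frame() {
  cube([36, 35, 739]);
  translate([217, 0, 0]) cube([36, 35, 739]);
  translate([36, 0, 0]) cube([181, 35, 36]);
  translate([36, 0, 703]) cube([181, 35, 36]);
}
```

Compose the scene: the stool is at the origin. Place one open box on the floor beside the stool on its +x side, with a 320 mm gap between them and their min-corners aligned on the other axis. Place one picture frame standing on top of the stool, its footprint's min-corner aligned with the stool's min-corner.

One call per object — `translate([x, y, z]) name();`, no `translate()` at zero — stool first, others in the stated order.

stool();
translate([584, 0, 0]) open_box();
translate([0, 0, 410]) picture_frame();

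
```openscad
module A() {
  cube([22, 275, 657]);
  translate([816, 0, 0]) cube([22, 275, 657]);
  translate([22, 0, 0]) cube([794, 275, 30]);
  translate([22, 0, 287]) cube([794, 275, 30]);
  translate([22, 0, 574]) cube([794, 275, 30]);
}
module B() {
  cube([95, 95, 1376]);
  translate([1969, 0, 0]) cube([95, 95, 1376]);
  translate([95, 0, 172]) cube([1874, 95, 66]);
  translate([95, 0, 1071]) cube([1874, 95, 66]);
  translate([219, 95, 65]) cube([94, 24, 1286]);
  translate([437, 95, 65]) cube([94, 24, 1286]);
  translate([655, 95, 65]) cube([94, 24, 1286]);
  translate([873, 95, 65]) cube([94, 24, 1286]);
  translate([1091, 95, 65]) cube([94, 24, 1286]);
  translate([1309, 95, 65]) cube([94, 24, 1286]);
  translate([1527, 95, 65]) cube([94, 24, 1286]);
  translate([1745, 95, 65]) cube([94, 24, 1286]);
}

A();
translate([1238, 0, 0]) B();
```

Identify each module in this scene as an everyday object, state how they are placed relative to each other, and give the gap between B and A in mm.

The fence section's nearest face is 400 mm from the bookshelf's +x face.

A is a bookshelf. B is a fence section. The fence section is on the floor beside the bookshelf on its +x side. The gap between the fence section and the bookshelf is 400 mm.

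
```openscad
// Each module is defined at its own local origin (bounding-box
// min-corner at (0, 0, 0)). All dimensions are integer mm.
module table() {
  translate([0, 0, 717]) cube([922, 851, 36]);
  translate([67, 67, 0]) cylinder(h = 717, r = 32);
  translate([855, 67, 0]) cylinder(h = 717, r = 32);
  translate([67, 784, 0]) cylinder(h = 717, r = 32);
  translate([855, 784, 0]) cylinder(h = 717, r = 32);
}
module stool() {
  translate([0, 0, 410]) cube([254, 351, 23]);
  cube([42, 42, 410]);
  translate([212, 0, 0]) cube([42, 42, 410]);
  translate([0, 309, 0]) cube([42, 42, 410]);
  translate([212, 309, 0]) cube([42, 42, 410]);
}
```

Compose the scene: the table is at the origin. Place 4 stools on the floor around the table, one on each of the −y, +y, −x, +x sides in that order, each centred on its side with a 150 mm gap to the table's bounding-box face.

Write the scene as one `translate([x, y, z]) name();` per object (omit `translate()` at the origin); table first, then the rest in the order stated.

table();
translate([334, -501, 0]) stool();
translate([334, 1001, 0]) stool();
translate([-404, 250, 0]) stool();
translate([1072, 250, 0]) stool();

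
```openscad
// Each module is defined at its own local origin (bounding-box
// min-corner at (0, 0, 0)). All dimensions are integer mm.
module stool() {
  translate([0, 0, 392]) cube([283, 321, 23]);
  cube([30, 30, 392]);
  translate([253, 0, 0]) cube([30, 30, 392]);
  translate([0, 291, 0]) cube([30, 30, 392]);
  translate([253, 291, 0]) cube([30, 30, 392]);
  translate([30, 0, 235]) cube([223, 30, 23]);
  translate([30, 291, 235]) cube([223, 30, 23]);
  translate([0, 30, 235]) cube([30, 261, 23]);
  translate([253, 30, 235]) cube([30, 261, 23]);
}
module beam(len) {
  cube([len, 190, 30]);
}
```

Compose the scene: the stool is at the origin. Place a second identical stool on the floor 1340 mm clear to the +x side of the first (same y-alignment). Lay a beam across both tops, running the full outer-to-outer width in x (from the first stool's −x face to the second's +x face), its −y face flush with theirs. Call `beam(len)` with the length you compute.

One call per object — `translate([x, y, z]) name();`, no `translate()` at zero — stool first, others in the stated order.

stool();
translate([1623, 0, 0]) stool();
translate([0, 0, 415]) beam(1906);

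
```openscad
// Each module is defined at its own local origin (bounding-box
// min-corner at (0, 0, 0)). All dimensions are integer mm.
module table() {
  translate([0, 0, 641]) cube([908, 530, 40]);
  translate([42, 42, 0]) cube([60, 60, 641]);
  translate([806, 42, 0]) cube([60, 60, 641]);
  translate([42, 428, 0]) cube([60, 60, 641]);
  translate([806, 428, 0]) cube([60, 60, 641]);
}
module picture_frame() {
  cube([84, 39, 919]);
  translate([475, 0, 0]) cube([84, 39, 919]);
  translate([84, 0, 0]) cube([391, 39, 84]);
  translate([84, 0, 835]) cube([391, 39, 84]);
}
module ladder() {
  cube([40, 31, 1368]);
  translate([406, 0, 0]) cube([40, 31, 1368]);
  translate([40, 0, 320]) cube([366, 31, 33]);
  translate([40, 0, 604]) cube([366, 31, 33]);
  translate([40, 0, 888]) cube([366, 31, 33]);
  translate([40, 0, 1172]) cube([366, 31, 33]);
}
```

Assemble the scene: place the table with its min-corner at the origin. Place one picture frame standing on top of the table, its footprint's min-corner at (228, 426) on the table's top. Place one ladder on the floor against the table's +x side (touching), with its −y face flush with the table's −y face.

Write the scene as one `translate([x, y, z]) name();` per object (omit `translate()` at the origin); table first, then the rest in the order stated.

table();
translate([228, 426, 681]) picture_frame();
translate([908, 0, 0]) ladder();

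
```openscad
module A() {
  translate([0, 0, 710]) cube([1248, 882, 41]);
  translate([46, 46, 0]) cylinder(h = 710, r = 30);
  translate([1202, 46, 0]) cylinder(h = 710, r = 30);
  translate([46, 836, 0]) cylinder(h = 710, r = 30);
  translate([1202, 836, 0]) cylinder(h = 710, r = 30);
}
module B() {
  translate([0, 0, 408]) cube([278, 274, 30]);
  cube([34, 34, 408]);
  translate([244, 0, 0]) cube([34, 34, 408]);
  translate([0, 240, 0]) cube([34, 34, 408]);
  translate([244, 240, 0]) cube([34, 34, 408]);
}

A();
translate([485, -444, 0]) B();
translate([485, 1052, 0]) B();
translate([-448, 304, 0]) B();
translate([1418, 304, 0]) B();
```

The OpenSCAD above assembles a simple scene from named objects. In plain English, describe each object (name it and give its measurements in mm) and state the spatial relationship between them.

A is a table with a 1248×882 mm rectangular top, 41 mm thick, top surface at z = 751 mm, supported by four round legs of 60 mm diameter, each leg's bounding box inset 16 mm from the nearest pair of top edges, running from the floor.

B is a simple wooden stool: a rectangular seat 278 mm (x) by 274 mm (y), 30 mm thick, top face at z = 438 mm, on four square legs, each 34×34 mm in cross-section. The legs rest on z = 0, each flush with a corner of the seat.

Four stools sit around the table at the −y, +y, −x, +x sides.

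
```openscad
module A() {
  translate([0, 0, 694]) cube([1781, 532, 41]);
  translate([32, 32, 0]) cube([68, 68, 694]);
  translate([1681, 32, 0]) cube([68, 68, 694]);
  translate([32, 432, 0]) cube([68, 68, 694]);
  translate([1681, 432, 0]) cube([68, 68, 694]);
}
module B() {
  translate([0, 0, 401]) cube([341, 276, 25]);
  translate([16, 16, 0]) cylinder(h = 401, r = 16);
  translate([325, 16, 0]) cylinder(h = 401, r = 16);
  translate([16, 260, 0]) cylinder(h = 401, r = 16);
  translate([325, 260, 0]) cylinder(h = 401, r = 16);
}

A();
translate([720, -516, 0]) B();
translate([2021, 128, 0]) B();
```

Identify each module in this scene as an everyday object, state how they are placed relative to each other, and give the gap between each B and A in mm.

A is a table. B is a stool. Two stools sit around the table at the −y, +x sides. The gap between each stool and the table is 240 mm.

Each stool's nearest face is 240 mm from the table's bounding box.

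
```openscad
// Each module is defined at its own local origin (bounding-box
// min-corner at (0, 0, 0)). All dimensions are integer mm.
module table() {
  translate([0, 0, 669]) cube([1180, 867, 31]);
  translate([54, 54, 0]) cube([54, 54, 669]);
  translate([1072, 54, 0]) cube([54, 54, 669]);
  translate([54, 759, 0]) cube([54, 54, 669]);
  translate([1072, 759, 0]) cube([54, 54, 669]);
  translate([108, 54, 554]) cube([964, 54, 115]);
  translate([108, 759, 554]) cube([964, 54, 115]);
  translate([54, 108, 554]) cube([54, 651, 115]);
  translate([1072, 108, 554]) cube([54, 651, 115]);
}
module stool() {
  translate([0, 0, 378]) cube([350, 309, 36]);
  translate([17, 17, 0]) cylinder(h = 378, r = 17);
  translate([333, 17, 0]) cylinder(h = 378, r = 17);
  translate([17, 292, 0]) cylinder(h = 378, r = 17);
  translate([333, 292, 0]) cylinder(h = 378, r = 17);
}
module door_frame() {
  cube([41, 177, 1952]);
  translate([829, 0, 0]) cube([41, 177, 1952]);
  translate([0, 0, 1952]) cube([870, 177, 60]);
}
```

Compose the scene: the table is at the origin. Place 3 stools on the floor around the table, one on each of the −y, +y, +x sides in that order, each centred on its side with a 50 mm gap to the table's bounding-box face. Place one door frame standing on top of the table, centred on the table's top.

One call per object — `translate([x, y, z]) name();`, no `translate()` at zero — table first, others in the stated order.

table();
translate([415, -359, 0]) stool();
translate([415, 917, 0]) stool();
translate([1230, 279, 0]) stool();
translate([155, 345, 700]) door_frame();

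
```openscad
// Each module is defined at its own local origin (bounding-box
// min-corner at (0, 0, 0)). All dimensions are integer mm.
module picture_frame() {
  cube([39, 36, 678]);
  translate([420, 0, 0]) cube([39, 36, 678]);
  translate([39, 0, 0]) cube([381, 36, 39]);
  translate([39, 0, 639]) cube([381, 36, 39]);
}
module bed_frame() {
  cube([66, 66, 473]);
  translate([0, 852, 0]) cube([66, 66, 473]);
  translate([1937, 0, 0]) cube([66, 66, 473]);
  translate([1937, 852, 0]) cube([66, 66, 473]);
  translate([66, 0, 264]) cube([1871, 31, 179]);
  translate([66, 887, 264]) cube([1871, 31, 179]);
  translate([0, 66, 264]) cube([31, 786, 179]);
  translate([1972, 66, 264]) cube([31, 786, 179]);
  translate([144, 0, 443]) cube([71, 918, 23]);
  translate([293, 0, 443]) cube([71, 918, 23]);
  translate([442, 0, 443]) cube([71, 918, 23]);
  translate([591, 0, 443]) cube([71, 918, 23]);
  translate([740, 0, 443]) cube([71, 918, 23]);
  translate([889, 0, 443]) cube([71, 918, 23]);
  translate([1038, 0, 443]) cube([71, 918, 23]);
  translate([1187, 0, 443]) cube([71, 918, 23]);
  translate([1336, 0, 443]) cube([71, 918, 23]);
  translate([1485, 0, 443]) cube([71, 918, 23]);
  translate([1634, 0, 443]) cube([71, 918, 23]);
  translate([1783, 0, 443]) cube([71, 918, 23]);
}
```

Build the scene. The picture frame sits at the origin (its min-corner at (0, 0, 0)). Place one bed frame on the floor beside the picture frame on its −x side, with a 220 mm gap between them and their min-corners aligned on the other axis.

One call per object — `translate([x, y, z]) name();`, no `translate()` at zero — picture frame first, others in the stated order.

picture_frame();
translate([-2223, 0, 0]) bed_frame();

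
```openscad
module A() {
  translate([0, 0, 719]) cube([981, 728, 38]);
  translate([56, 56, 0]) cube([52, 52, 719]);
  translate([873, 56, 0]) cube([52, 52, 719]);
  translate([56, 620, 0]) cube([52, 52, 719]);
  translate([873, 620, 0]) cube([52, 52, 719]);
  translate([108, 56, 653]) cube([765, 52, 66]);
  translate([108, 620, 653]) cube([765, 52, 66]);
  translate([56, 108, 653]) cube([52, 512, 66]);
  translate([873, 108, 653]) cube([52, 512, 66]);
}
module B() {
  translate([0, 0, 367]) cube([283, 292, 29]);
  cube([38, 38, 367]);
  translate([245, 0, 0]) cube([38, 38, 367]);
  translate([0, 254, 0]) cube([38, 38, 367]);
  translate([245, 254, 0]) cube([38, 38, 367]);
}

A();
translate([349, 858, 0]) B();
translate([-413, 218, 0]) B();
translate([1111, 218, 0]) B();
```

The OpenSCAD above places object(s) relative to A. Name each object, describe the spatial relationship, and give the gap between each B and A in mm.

A is a table. B is a stool. Three stools sit around the table at the +y, −x, +x sides. The gap between each stool and the table is 130 mm.

Each stool's nearest face is 130 mm from the table's bounding box.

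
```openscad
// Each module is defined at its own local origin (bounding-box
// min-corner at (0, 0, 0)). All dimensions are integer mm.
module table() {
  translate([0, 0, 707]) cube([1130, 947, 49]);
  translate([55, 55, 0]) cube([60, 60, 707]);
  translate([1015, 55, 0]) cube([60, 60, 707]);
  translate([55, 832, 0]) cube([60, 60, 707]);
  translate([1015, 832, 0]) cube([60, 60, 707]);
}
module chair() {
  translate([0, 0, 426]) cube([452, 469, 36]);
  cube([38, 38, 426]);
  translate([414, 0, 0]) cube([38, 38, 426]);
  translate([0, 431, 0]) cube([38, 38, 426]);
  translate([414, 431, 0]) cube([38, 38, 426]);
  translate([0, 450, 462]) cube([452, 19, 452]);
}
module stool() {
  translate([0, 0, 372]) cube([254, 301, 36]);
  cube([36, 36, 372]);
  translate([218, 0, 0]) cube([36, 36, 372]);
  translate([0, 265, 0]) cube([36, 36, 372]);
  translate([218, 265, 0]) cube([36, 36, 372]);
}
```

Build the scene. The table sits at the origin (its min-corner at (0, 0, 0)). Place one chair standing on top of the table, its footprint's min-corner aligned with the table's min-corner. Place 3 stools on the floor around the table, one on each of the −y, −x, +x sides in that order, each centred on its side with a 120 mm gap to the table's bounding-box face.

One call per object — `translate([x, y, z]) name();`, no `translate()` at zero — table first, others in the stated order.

table();
translate([0, 0, 756]) chair();
translate([438, -421, 0]) stool();
translate([-374, 323, 0]) stool();
translate([1250, 323, 0]) stool();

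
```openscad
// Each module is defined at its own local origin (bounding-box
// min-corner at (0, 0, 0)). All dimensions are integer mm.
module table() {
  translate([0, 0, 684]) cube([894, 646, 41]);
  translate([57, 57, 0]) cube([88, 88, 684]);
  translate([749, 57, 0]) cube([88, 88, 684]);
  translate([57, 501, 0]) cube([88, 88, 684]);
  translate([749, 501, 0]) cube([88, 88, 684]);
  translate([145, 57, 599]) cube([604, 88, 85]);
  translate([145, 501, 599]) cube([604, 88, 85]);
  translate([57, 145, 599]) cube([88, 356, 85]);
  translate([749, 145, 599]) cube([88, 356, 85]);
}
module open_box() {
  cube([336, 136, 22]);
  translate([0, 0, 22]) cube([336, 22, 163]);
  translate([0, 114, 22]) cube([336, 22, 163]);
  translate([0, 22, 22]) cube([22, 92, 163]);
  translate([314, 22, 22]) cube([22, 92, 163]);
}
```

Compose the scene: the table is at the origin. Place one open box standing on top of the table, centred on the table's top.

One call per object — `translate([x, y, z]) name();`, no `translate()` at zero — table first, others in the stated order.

table();
translate([279, 255, 725]) open_box();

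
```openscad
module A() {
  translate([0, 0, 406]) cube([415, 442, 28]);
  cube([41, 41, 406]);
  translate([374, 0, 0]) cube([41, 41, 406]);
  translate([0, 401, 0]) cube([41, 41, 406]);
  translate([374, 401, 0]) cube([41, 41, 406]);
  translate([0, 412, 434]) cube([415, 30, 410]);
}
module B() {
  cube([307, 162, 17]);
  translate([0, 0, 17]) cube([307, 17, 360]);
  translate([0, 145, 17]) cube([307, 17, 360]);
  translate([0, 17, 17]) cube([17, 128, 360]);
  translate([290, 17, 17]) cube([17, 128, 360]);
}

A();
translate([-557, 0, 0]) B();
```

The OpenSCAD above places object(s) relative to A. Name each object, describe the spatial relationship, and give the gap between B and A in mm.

A is a chair. B is an open box. The open box is on the floor beside the chair on its −x side. The gap between the open box and the chair is 250 mm.

The open box's nearest face is 250 mm from the chair's −x face.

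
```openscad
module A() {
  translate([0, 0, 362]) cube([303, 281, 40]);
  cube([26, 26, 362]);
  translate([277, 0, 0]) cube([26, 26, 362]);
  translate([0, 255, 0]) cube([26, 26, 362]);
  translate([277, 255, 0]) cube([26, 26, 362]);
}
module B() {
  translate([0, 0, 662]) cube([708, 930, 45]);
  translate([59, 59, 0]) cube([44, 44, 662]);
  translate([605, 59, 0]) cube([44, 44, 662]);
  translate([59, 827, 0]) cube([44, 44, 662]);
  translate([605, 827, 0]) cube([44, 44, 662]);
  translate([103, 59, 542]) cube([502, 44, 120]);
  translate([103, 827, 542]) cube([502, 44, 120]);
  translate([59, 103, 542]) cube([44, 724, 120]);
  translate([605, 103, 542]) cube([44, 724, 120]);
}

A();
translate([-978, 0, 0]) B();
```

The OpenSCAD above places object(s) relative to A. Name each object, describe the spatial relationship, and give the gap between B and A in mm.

The table's nearest face is 270 mm from the stool's −x face.

A is a stool. B is a table. The table is on the floor beside the stool on its −x side. The gap between the table and the stool is 270 mm.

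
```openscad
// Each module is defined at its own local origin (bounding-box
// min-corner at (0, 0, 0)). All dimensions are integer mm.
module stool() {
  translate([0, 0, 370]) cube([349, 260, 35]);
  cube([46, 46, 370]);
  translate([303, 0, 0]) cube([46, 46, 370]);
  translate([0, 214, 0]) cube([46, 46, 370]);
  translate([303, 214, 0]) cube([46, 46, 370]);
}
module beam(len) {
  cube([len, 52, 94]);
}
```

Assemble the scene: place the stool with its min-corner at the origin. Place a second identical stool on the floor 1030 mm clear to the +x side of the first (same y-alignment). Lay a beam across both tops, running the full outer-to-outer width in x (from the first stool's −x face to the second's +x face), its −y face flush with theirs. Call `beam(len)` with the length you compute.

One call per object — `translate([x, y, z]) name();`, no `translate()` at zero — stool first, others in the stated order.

stool();
translate([1379, 0, 0]) stool();
translate([0, 0, 405]) beam(1728);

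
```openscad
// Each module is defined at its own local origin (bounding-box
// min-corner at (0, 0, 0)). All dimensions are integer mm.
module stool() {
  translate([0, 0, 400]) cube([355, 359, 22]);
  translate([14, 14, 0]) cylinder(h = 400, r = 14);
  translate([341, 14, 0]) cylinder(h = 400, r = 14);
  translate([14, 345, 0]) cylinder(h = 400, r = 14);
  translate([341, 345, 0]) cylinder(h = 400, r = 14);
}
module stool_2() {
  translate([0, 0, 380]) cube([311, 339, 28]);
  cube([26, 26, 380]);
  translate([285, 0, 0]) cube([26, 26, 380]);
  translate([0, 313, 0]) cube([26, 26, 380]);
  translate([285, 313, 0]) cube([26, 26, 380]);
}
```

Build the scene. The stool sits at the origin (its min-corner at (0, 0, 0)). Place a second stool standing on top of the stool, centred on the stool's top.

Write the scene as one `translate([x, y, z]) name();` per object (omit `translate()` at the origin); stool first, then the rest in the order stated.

stool();
translate([22, 10, 422]) stool_2();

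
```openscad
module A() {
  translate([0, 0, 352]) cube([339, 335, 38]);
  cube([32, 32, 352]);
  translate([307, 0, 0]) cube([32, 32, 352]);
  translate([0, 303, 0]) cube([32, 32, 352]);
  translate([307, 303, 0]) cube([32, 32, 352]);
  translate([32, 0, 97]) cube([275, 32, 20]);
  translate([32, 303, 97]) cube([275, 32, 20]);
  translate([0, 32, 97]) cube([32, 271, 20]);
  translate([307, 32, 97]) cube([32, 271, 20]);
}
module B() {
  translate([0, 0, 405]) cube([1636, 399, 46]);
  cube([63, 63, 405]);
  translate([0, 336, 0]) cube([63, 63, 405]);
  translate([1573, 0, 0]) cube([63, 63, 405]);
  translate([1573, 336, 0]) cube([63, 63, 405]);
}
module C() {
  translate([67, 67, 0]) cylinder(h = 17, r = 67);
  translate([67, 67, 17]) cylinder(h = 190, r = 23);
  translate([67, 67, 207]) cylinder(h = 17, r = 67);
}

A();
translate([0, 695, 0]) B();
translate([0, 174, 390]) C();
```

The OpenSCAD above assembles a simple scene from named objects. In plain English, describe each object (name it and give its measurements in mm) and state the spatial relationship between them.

A is a four-legged stool. The seat is a 339×335×38 mm slab whose top surface is at z = 390 mm; four square legs, each 32×32 mm in cross-section, run from the floor (z = 0) to the underside of the seat, each flush with a corner of the seat. Four stretchers, 32 mm wide and 20 mm tall, connect adjacent legs with their undersides at z = 97 mm, each running between the inner faces of the legs it joins and aligned with the legs' outer faces on the other axis.

B is a bench: a 1636×399 mm seat slab, 46 mm thick, top at z = 451 mm, on four 63×63 mm square legs flush with the seat corners and standing on z = 0.

C is a spool: two coaxial disc flanges of radius 67 mm and thickness 17 mm, joined by a core cylinder of radius 23 mm and height 190 mm. The lower flange rests on z = 0 and the three cylinders share a vertical axis.

The bench is on the floor beside the stool on its +y side. The spool is on top of the stool.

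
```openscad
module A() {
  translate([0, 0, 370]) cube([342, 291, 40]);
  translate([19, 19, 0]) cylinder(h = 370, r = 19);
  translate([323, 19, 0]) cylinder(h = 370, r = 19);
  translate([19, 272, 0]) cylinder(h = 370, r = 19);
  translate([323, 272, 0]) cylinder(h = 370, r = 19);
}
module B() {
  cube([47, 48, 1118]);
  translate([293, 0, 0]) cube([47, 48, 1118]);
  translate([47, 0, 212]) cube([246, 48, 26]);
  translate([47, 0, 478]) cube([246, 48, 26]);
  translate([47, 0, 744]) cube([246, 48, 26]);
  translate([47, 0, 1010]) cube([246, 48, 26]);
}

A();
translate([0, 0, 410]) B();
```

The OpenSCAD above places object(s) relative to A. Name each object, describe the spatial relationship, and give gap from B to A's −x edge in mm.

A is a stool. B is a ladder. The ladder is on top of the stool. The gap from the ladder to the stool's −x edge is 0 mm.

The ladder's min-x is at 0; the stool's min-x is 0; gap = 0 mm.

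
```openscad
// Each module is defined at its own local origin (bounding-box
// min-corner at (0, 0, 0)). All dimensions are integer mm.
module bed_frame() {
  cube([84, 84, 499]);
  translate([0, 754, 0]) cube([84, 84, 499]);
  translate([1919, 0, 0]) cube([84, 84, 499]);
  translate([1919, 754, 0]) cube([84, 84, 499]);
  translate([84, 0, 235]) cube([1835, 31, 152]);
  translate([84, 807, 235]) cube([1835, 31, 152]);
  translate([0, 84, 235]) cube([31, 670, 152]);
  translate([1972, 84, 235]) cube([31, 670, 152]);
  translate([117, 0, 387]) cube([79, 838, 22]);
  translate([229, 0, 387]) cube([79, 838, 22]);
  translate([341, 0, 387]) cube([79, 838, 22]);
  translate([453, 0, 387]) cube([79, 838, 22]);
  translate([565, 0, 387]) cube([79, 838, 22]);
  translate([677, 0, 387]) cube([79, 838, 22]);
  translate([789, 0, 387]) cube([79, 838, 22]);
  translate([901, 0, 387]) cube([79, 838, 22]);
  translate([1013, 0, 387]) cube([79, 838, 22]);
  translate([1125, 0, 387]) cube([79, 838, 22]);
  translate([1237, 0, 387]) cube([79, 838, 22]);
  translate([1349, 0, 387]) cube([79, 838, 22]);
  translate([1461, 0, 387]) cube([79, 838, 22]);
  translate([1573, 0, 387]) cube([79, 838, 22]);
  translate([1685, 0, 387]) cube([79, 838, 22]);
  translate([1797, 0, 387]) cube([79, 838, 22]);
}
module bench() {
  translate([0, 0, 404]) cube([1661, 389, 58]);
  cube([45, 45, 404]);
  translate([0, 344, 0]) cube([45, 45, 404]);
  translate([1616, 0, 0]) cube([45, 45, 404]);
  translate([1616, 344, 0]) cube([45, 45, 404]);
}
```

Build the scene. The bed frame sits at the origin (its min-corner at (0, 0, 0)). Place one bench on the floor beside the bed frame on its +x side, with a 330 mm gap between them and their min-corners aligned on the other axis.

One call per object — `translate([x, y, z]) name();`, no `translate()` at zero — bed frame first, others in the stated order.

bed_frame();
translate([2333, 0, 0]) bench();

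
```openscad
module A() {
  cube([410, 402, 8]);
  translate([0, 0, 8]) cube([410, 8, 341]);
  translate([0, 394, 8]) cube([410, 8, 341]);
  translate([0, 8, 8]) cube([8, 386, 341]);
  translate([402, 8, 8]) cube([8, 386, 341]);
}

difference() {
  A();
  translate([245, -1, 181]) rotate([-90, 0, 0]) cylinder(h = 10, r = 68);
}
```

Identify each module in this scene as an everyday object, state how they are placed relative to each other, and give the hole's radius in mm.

The subtracted cylinder has r = 68 mm.

A is an open box. The open box has a circular hole through its front wall. The hole's radius is 68 mm.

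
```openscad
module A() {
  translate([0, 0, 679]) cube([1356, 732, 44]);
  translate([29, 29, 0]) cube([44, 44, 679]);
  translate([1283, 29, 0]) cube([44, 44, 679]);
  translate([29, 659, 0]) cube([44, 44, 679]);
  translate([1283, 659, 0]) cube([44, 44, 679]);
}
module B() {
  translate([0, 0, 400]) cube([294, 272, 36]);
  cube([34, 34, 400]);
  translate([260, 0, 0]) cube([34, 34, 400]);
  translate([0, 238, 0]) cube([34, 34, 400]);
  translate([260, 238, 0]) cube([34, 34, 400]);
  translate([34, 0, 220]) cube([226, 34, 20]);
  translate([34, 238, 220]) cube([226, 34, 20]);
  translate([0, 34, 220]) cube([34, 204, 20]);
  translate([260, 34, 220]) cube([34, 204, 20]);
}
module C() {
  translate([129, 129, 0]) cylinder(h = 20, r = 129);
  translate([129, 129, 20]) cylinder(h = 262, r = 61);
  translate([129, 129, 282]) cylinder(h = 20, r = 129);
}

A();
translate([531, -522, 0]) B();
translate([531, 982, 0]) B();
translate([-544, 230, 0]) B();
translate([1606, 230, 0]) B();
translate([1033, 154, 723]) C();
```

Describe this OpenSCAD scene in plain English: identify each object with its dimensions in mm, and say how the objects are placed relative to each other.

A is a table: top 1356 mm (x) × 732 mm (y), 44 mm thick, upper face at z = 723 mm, on four 44×44 mm square legs, each inset 29 mm from the nearest pair of top edges, running from z = 0 to the bottom of the top.

B is a four-legged stool. The seat is 294×272 mm, 36 mm thick, top at z = 436 mm. It stands on four square legs, each 34×34 mm in cross-section, from z = 0 to the seat underside, each flush with a corner of the seat. Four stretchers, 34 mm wide and 20 mm tall, connect adjacent legs with their undersides at z = 220 mm, each running between the inner faces of the legs it joins and aligned with the legs' outer faces on the other axis.

C is a spool: two coaxial disc flanges of radius 129 mm and thickness 20 mm, joined by a core cylinder of radius 61 mm and height 262 mm. The lower flange rests on z = 0 and the three cylinders share a vertical axis.

Four stools sit around the table at the −y, +y, −x, +x sides. The spool is on top of the table.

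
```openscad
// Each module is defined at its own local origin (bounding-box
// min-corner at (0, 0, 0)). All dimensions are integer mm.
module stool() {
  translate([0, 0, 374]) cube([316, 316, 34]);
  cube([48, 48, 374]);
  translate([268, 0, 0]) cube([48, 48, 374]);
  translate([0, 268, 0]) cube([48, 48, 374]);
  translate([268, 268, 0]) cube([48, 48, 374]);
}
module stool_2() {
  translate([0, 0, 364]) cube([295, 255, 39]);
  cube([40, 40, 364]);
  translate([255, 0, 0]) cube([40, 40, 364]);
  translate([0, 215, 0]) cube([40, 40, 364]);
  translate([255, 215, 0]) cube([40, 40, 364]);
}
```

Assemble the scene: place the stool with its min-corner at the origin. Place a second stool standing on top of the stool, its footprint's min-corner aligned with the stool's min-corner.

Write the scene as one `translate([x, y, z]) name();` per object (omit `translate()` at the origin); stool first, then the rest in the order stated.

stool();
translate([0, 0, 408]) stool_2();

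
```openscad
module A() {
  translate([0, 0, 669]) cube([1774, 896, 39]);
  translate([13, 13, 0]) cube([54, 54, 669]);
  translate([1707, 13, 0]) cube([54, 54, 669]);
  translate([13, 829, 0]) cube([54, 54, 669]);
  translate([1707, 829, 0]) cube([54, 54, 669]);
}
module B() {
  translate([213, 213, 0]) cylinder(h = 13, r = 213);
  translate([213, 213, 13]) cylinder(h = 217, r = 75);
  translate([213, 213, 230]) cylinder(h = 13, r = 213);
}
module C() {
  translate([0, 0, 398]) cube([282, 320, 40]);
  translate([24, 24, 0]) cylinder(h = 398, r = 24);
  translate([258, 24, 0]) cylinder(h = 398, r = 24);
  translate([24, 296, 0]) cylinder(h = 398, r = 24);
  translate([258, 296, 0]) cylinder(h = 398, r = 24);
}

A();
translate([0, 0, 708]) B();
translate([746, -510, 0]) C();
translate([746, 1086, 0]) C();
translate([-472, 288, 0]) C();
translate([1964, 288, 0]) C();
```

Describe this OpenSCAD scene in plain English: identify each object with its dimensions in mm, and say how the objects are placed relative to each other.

A is a table: top 1774 mm (x) × 896 mm (y), 39 mm thick, upper face at z = 708 mm, on four 54×54 mm square legs, each inset 13 mm from the nearest pair of top edges, running from z = 0 to the bottom of the top.

B is a spool: two coaxial disc flanges of radius 213 mm and thickness 13 mm, joined by a core cylinder of radius 75 mm and height 217 mm. The lower flange rests on z = 0 and the three cylinders share a vertical axis.

C is a four-legged stool. The seat is a 282×320×40 mm slab whose top surface is at z = 438 mm; four round legs, each 48 mm in diameter, run from the floor (z = 0) to the underside of the seat, each leg's axis is inset half a diameter from the nearest pair of seat edges (so the leg's bounding box is flush with the corner).

The spool is on top of the table. Four stools sit around the table at the −y, +y, −x, +x sides.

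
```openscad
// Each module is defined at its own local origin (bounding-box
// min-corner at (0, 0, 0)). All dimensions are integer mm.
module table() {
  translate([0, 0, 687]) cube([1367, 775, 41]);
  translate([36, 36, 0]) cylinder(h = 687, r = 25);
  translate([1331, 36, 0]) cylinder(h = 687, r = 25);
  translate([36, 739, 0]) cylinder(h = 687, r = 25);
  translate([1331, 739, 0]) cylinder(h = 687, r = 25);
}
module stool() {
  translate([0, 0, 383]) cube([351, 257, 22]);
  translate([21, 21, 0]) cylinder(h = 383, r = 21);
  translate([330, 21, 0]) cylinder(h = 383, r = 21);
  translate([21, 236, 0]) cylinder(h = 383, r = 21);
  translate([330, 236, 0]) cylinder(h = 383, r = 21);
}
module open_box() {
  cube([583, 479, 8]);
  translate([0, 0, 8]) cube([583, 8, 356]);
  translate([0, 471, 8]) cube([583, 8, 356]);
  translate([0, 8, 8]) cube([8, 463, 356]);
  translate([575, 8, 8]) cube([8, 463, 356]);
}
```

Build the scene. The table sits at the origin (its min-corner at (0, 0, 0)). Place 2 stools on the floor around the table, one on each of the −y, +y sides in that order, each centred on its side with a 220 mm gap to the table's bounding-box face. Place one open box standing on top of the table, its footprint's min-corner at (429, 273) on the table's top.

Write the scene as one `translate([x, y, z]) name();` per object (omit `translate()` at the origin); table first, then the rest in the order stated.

table();
translate([508, -477, 0]) stool();
translate([508, 995, 0]) stool();
translate([429, 273, 728]) open_box();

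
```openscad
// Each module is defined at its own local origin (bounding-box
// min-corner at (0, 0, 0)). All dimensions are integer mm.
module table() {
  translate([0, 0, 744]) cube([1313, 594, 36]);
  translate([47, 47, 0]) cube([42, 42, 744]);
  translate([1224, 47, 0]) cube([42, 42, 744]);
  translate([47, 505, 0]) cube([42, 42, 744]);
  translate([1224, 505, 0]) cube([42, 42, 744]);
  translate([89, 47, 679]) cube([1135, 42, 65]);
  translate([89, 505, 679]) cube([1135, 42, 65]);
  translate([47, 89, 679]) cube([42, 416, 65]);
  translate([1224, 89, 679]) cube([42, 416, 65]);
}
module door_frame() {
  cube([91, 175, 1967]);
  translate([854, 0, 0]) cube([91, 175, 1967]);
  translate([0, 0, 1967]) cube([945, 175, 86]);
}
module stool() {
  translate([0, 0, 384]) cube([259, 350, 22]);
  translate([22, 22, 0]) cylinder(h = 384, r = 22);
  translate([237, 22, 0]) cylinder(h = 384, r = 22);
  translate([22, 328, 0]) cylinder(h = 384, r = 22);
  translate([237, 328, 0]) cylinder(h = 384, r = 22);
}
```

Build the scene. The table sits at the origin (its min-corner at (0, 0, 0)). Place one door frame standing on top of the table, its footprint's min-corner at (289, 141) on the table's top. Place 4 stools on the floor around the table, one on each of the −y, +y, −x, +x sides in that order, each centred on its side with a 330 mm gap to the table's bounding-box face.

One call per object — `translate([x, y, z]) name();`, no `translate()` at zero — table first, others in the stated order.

table();
translate([289, 141, 780]) door_frame();
translate([527, -680, 0]) stool();
translate([527, 924, 0]) stool();
translate([-589, 122, 0]) stool();
translate([1643, 122, 0]) stool();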